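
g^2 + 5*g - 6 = (g - 1)*(g + 6)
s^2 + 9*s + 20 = (s + 4)*(s + 5)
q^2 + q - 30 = (q - 5)*(q + 6)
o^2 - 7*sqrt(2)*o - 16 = (o - 8*sqrt(2))*(o + sqrt(2))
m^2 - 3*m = m*(m - 3)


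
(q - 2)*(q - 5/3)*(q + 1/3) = q^3 - 10*q^2/3 + 19*q/9 + 10/9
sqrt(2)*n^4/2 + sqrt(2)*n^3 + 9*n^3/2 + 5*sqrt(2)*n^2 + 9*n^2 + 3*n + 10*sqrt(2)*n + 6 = (n + 2)*(n + sqrt(2)/2)*(n + 3*sqrt(2))*(sqrt(2)*n/2 + 1)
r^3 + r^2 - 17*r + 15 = (r - 3)*(r - 1)*(r + 5)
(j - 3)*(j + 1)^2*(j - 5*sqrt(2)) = j^4 - 5*sqrt(2)*j^3 - j^3 - 5*j^2 + 5*sqrt(2)*j^2 - 3*j + 25*sqrt(2)*j + 15*sqrt(2)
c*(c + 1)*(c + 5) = c^3 + 6*c^2 + 5*c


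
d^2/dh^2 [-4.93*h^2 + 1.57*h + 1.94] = -9.86000000000000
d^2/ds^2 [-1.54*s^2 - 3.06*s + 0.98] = -3.08000000000000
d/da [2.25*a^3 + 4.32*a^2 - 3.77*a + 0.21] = 6.75*a^2 + 8.64*a - 3.77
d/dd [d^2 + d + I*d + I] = 2*d + 1 + I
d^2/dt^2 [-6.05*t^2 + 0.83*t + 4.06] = -12.1000000000000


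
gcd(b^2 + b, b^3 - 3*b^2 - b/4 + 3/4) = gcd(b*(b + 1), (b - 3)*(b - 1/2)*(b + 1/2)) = 1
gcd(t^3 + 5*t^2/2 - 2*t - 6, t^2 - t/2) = 1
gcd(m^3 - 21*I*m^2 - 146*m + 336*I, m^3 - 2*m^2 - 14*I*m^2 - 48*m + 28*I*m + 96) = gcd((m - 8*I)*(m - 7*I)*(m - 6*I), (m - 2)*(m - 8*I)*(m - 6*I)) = m^2 - 14*I*m - 48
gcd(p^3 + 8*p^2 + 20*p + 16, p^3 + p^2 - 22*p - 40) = p^2 + 6*p + 8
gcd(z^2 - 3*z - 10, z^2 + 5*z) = 1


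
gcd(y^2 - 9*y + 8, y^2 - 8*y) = y - 8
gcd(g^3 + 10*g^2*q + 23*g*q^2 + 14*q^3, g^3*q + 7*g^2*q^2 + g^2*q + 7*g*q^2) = g + 7*q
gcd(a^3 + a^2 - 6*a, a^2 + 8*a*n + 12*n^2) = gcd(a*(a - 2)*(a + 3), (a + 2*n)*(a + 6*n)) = 1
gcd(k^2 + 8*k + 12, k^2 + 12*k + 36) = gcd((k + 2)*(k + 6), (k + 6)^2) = k + 6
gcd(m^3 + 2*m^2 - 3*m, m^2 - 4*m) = m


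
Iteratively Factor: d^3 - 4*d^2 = (d - 4)*(d^2) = d*(d - 4)*(d)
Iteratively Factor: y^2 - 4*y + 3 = (y - 1)*(y - 3)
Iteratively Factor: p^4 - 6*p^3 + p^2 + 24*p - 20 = (p - 2)*(p^3 - 4*p^2 - 7*p + 10) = (p - 2)*(p - 1)*(p^2 - 3*p - 10) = (p - 5)*(p - 2)*(p - 1)*(p + 2)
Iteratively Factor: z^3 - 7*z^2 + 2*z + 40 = (z - 4)*(z^2 - 3*z - 10) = (z - 4)*(z + 2)*(z - 5)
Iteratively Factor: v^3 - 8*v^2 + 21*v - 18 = (v - 2)*(v^2 - 6*v + 9) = (v - 3)*(v - 2)*(v - 3)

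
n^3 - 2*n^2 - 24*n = n*(n - 6)*(n + 4)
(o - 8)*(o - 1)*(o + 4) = o^3 - 5*o^2 - 28*o + 32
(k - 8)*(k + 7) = k^2 - k - 56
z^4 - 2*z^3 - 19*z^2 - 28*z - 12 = (z - 6)*(z + 1)^2*(z + 2)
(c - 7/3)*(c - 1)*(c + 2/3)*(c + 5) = c^4 + 7*c^3/3 - 119*c^2/9 + 19*c/9 + 70/9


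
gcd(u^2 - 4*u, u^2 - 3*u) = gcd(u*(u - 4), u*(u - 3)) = u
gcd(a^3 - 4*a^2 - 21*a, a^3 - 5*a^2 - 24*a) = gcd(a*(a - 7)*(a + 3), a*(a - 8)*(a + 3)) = a^2 + 3*a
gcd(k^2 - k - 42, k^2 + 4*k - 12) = k + 6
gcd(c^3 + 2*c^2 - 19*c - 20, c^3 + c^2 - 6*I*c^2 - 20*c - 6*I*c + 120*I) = c^2 + c - 20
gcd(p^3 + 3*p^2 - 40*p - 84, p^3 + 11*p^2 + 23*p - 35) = p + 7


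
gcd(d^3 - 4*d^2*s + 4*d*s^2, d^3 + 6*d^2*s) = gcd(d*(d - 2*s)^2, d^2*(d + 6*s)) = d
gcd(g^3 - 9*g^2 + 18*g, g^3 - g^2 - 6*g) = g^2 - 3*g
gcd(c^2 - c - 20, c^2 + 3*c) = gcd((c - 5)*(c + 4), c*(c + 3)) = 1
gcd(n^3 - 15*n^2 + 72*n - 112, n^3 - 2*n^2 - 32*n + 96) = n^2 - 8*n + 16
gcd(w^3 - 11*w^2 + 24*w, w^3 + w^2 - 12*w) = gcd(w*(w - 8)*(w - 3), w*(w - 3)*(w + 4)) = w^2 - 3*w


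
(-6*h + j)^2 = 36*h^2 - 12*h*j + j^2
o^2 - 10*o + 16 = (o - 8)*(o - 2)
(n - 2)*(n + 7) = n^2 + 5*n - 14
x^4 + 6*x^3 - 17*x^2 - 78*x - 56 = (x - 4)*(x + 1)*(x + 2)*(x + 7)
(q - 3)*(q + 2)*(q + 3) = q^3 + 2*q^2 - 9*q - 18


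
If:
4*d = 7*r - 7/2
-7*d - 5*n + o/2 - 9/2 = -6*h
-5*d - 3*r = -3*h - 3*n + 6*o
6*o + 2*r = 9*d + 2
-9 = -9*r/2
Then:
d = 21/8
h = 8543/1056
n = 5801/1056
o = 173/48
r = 2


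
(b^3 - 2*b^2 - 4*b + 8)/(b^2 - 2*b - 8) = (b^2 - 4*b + 4)/(b - 4)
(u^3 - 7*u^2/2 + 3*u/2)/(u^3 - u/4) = 2*(u - 3)/(2*u + 1)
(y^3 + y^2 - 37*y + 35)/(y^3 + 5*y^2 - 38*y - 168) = (y^2 - 6*y + 5)/(y^2 - 2*y - 24)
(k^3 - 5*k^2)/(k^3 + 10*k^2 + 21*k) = k*(k - 5)/(k^2 + 10*k + 21)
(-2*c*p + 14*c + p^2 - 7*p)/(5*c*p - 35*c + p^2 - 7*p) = (-2*c + p)/(5*c + p)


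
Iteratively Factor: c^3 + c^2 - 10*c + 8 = (c - 2)*(c^2 + 3*c - 4) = (c - 2)*(c - 1)*(c + 4)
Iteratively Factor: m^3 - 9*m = (m + 3)*(m^2 - 3*m) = (m - 3)*(m + 3)*(m)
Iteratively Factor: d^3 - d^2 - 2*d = (d - 2)*(d^2 + d) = (d - 2)*(d + 1)*(d)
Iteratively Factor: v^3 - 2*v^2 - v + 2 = (v - 1)*(v^2 - v - 2) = (v - 1)*(v + 1)*(v - 2)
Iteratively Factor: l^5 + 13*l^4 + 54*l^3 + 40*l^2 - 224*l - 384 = (l + 4)*(l^4 + 9*l^3 + 18*l^2 - 32*l - 96) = (l + 4)^2*(l^3 + 5*l^2 - 2*l - 24) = (l - 2)*(l + 4)^2*(l^2 + 7*l + 12) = (l - 2)*(l + 3)*(l + 4)^2*(l + 4)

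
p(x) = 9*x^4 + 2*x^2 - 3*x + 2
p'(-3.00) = -987.00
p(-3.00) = 758.00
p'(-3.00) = -987.00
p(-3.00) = 758.00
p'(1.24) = 70.60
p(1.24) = 22.63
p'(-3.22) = -1217.78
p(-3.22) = 999.93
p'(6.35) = 9240.12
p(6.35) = 14696.73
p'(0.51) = 3.82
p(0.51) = 1.60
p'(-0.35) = -5.94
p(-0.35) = 3.43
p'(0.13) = -2.40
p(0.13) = 1.65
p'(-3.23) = -1229.06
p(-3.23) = 1012.16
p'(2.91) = 895.76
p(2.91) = 655.58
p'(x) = 36*x^3 + 4*x - 3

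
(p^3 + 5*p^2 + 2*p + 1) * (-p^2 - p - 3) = -p^5 - 6*p^4 - 10*p^3 - 18*p^2 - 7*p - 3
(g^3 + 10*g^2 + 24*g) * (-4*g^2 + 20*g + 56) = -4*g^5 - 20*g^4 + 160*g^3 + 1040*g^2 + 1344*g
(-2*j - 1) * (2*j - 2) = -4*j^2 + 2*j + 2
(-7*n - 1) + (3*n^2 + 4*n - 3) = 3*n^2 - 3*n - 4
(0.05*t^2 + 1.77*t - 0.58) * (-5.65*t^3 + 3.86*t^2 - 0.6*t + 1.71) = -0.2825*t^5 - 9.8075*t^4 + 10.0792*t^3 - 3.2153*t^2 + 3.3747*t - 0.9918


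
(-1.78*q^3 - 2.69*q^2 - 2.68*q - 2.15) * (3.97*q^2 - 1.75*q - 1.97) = -7.0666*q^5 - 7.5643*q^4 - 2.4255*q^3 + 1.4538*q^2 + 9.0421*q + 4.2355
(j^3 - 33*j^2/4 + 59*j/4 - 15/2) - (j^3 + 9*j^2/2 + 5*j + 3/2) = -51*j^2/4 + 39*j/4 - 9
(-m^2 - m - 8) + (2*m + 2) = -m^2 + m - 6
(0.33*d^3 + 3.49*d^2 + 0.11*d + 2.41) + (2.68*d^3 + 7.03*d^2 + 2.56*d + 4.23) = 3.01*d^3 + 10.52*d^2 + 2.67*d + 6.64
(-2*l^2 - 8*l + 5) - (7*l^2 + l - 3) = -9*l^2 - 9*l + 8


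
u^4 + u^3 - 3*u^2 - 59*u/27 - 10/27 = (u - 5/3)*(u + 1/3)^2*(u + 2)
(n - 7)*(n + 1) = n^2 - 6*n - 7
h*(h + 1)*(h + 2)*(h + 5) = h^4 + 8*h^3 + 17*h^2 + 10*h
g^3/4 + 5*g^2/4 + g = g*(g/4 + 1)*(g + 1)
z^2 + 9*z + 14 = (z + 2)*(z + 7)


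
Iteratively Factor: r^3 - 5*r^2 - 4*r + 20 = (r - 5)*(r^2 - 4) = (r - 5)*(r - 2)*(r + 2)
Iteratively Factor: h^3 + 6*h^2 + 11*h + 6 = (h + 1)*(h^2 + 5*h + 6) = (h + 1)*(h + 3)*(h + 2)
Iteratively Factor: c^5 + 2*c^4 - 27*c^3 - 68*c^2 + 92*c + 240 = (c - 2)*(c^4 + 4*c^3 - 19*c^2 - 106*c - 120) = (c - 2)*(c + 2)*(c^3 + 2*c^2 - 23*c - 60) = (c - 2)*(c + 2)*(c + 4)*(c^2 - 2*c - 15) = (c - 2)*(c + 2)*(c + 3)*(c + 4)*(c - 5)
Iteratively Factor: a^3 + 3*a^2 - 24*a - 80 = (a - 5)*(a^2 + 8*a + 16) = (a - 5)*(a + 4)*(a + 4)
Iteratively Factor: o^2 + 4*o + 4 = (o + 2)*(o + 2)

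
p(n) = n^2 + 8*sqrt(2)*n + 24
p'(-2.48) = 6.35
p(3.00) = 66.94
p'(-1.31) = 8.69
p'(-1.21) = 8.89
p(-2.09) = 4.72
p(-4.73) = -7.14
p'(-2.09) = 7.13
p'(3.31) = 17.93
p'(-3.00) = 5.31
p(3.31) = 72.40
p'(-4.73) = 1.85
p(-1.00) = 13.69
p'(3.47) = 18.25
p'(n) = 2*n + 8*sqrt(2)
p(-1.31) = 10.90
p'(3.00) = 17.31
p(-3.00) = -0.94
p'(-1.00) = 9.31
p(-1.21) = 11.77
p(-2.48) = 2.09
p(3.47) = 75.30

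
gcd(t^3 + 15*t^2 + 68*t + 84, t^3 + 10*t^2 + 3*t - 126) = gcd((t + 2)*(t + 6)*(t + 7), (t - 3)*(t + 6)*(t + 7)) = t^2 + 13*t + 42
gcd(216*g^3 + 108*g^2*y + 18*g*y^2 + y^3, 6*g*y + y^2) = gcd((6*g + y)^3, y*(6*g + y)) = 6*g + y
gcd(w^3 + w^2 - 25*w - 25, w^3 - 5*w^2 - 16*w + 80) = w - 5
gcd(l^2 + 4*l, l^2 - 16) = l + 4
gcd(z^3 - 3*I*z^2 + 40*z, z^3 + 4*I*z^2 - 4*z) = z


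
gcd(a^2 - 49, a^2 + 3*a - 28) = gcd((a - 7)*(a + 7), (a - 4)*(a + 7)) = a + 7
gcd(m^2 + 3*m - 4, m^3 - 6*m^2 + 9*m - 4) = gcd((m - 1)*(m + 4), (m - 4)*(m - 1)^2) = m - 1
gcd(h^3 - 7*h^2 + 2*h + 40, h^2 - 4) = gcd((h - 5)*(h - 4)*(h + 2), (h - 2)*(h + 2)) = h + 2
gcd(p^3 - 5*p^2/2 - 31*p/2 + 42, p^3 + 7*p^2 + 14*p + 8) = p + 4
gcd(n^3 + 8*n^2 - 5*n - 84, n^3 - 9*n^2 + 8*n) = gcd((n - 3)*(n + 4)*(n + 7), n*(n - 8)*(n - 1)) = 1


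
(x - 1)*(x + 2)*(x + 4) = x^3 + 5*x^2 + 2*x - 8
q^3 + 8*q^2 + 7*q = q*(q + 1)*(q + 7)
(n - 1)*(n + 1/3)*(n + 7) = n^3 + 19*n^2/3 - 5*n - 7/3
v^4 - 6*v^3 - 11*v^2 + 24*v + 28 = (v - 7)*(v - 2)*(v + 1)*(v + 2)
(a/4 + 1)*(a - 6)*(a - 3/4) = a^3/4 - 11*a^2/16 - 45*a/8 + 9/2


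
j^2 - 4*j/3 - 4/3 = (j - 2)*(j + 2/3)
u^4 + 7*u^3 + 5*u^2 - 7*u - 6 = (u - 1)*(u + 1)^2*(u + 6)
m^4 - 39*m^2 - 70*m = m*(m - 7)*(m + 2)*(m + 5)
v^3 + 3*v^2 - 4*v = v*(v - 1)*(v + 4)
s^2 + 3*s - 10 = (s - 2)*(s + 5)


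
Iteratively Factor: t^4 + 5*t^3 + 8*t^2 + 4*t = (t + 2)*(t^3 + 3*t^2 + 2*t) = t*(t + 2)*(t^2 + 3*t + 2) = t*(t + 1)*(t + 2)*(t + 2)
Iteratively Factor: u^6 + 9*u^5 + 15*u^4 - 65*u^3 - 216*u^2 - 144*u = (u)*(u^5 + 9*u^4 + 15*u^3 - 65*u^2 - 216*u - 144) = u*(u + 3)*(u^4 + 6*u^3 - 3*u^2 - 56*u - 48) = u*(u + 3)*(u + 4)*(u^3 + 2*u^2 - 11*u - 12) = u*(u + 1)*(u + 3)*(u + 4)*(u^2 + u - 12) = u*(u - 3)*(u + 1)*(u + 3)*(u + 4)*(u + 4)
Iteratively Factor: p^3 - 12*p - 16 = (p + 2)*(p^2 - 2*p - 8) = (p - 4)*(p + 2)*(p + 2)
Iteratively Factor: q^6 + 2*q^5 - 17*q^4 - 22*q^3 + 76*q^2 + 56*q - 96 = (q - 2)*(q^5 + 4*q^4 - 9*q^3 - 40*q^2 - 4*q + 48) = (q - 2)*(q + 2)*(q^4 + 2*q^3 - 13*q^2 - 14*q + 24) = (q - 2)*(q + 2)*(q + 4)*(q^3 - 2*q^2 - 5*q + 6) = (q - 2)*(q + 2)^2*(q + 4)*(q^2 - 4*q + 3) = (q - 2)*(q - 1)*(q + 2)^2*(q + 4)*(q - 3)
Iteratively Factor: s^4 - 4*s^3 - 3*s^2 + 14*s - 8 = (s - 4)*(s^3 - 3*s + 2) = (s - 4)*(s + 2)*(s^2 - 2*s + 1) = (s - 4)*(s - 1)*(s + 2)*(s - 1)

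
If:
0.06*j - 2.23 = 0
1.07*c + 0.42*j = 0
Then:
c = -14.59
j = 37.17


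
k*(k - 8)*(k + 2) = k^3 - 6*k^2 - 16*k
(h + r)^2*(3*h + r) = 3*h^3 + 7*h^2*r + 5*h*r^2 + r^3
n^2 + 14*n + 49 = (n + 7)^2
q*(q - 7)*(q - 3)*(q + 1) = q^4 - 9*q^3 + 11*q^2 + 21*q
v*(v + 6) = v^2 + 6*v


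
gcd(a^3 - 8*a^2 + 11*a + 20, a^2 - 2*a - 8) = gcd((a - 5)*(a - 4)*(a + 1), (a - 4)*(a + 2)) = a - 4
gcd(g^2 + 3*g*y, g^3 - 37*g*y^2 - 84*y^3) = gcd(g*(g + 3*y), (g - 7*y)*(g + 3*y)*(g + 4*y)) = g + 3*y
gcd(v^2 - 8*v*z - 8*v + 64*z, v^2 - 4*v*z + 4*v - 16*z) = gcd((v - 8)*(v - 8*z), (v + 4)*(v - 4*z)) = 1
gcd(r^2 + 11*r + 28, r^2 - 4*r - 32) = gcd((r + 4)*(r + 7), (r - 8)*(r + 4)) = r + 4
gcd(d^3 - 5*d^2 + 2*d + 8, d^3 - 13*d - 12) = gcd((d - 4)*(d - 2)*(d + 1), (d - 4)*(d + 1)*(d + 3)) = d^2 - 3*d - 4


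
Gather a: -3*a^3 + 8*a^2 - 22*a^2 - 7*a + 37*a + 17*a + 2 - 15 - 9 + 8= -3*a^3 - 14*a^2 + 47*a - 14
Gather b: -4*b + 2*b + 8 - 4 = 4 - 2*b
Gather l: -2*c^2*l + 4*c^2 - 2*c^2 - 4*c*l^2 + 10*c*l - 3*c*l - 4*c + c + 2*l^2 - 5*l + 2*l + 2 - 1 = 2*c^2 - 3*c + l^2*(2 - 4*c) + l*(-2*c^2 + 7*c - 3) + 1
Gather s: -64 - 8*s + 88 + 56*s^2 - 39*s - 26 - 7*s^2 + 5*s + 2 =49*s^2 - 42*s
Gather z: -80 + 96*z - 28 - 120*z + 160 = 52 - 24*z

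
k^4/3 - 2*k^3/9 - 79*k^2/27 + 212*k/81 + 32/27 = (k/3 + 1)*(k - 8/3)*(k - 4/3)*(k + 1/3)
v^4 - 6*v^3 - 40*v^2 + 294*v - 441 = (v - 7)*(v - 3)^2*(v + 7)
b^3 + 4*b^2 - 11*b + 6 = (b - 1)^2*(b + 6)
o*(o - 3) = o^2 - 3*o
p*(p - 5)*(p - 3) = p^3 - 8*p^2 + 15*p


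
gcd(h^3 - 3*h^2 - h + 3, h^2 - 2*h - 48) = 1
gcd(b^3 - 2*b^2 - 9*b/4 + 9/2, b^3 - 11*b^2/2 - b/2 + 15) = b^2 - b/2 - 3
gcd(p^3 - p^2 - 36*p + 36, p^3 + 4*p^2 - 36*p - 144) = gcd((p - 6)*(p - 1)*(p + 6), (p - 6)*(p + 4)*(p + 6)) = p^2 - 36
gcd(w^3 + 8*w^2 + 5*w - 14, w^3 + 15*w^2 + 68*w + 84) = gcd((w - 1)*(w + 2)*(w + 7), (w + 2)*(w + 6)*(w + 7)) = w^2 + 9*w + 14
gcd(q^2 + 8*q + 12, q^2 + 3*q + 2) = q + 2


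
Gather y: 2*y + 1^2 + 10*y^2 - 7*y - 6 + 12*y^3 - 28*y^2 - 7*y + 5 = 12*y^3 - 18*y^2 - 12*y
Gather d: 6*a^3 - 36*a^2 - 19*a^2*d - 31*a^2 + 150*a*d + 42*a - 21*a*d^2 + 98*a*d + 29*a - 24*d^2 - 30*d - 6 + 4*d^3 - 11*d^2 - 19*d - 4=6*a^3 - 67*a^2 + 71*a + 4*d^3 + d^2*(-21*a - 35) + d*(-19*a^2 + 248*a - 49) - 10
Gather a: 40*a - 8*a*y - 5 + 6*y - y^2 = a*(40 - 8*y) - y^2 + 6*y - 5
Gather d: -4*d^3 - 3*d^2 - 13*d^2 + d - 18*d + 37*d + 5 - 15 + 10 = -4*d^3 - 16*d^2 + 20*d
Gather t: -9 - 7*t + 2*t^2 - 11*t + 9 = 2*t^2 - 18*t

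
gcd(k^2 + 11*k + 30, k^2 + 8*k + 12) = k + 6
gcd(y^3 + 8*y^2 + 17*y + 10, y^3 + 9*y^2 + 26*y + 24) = y + 2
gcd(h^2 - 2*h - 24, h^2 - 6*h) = h - 6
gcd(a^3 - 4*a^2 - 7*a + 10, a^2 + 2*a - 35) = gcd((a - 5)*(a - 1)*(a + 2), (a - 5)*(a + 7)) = a - 5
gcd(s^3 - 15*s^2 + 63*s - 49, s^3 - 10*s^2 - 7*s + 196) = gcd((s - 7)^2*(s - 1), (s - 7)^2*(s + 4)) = s^2 - 14*s + 49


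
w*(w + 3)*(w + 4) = w^3 + 7*w^2 + 12*w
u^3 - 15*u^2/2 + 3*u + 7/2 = (u - 7)*(u - 1)*(u + 1/2)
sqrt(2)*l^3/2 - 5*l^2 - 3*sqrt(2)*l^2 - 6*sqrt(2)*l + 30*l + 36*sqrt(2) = (l - 6)*(l - 6*sqrt(2))*(sqrt(2)*l/2 + 1)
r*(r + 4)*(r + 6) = r^3 + 10*r^2 + 24*r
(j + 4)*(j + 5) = j^2 + 9*j + 20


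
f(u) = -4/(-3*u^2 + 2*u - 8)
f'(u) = -4*(6*u - 2)/(-3*u^2 + 2*u - 8)^2 = 8*(1 - 3*u)/(3*u^2 - 2*u + 8)^2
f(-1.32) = 0.25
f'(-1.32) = 0.16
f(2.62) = 0.17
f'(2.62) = -0.10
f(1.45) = 0.35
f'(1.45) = -0.21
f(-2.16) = 0.15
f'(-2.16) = 0.09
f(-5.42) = 0.04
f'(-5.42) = 0.01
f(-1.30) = 0.26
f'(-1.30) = 0.16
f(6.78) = 0.03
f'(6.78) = -0.01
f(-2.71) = 0.11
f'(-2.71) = 0.06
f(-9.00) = 0.01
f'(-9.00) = 0.00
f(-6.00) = 0.03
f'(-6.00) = 0.01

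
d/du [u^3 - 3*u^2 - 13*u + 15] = 3*u^2 - 6*u - 13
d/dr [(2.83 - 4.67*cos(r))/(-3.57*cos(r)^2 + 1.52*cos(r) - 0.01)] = (16.6719*cos(r)^2 - 20.2062*cos(r) + 4.2549)*sin(r)/(12.7449*cos(r)^4 - 10.8528*cos(r)^3 + 2.3818*cos(r)^2 - 0.0304*cos(r) + 0.0001)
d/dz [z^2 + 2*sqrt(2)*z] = 2*z + 2*sqrt(2)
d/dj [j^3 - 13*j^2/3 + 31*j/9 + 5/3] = 3*j^2 - 26*j/3 + 31/9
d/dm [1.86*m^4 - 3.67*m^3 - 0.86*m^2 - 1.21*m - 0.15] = 7.44*m^3 - 11.01*m^2 - 1.72*m - 1.21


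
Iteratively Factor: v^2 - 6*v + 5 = (v - 1)*(v - 5)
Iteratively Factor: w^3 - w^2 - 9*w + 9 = (w - 3)*(w^2 + 2*w - 3) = (w - 3)*(w - 1)*(w + 3)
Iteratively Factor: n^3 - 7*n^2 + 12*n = (n)*(n^2 - 7*n + 12) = n*(n - 4)*(n - 3)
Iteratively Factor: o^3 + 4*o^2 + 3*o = (o + 3)*(o^2 + o) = (o + 1)*(o + 3)*(o)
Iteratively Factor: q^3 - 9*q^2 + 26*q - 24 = (q - 2)*(q^2 - 7*q + 12) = (q - 3)*(q - 2)*(q - 4)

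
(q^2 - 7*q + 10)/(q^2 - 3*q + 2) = (q - 5)/(q - 1)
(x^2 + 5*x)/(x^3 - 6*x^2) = (x + 5)/(x*(x - 6))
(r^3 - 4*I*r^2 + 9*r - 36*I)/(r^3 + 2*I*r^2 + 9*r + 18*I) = (r - 4*I)/(r + 2*I)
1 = 1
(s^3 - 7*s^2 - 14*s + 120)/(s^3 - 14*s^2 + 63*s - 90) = (s + 4)/(s - 3)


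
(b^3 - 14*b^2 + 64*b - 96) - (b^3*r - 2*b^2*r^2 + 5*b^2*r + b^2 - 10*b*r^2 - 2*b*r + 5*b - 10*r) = -b^3*r + b^3 + 2*b^2*r^2 - 5*b^2*r - 15*b^2 + 10*b*r^2 + 2*b*r + 59*b + 10*r - 96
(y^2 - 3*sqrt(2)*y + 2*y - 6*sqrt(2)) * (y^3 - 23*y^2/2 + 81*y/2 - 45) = y^5 - 19*y^4/2 - 3*sqrt(2)*y^4 + 35*y^3/2 + 57*sqrt(2)*y^3/2 - 105*sqrt(2)*y^2/2 + 36*y^2 - 108*sqrt(2)*y - 90*y + 270*sqrt(2)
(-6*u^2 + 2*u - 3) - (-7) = -6*u^2 + 2*u + 4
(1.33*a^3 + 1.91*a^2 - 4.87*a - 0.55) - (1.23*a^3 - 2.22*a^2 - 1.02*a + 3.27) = 0.1*a^3 + 4.13*a^2 - 3.85*a - 3.82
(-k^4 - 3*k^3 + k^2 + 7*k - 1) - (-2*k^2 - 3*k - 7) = -k^4 - 3*k^3 + 3*k^2 + 10*k + 6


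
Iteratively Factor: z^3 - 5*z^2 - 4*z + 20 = (z + 2)*(z^2 - 7*z + 10) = (z - 5)*(z + 2)*(z - 2)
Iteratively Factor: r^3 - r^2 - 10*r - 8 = (r + 2)*(r^2 - 3*r - 4) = (r - 4)*(r + 2)*(r + 1)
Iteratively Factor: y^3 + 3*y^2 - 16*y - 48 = (y + 3)*(y^2 - 16) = (y - 4)*(y + 3)*(y + 4)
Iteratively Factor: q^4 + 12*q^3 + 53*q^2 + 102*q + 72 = (q + 3)*(q^3 + 9*q^2 + 26*q + 24) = (q + 3)^2*(q^2 + 6*q + 8) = (q + 2)*(q + 3)^2*(q + 4)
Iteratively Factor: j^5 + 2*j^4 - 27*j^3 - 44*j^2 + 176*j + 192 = (j + 4)*(j^4 - 2*j^3 - 19*j^2 + 32*j + 48) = (j + 1)*(j + 4)*(j^3 - 3*j^2 - 16*j + 48) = (j - 4)*(j + 1)*(j + 4)*(j^2 + j - 12) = (j - 4)*(j - 3)*(j + 1)*(j + 4)*(j + 4)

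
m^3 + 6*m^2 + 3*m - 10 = (m - 1)*(m + 2)*(m + 5)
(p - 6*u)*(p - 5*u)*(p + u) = p^3 - 10*p^2*u + 19*p*u^2 + 30*u^3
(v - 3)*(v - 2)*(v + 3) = v^3 - 2*v^2 - 9*v + 18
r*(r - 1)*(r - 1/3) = r^3 - 4*r^2/3 + r/3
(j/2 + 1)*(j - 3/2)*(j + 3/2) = j^3/2 + j^2 - 9*j/8 - 9/4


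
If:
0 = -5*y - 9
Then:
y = -9/5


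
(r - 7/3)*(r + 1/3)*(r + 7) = r^3 + 5*r^2 - 133*r/9 - 49/9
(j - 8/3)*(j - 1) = j^2 - 11*j/3 + 8/3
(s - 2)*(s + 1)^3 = s^4 + s^3 - 3*s^2 - 5*s - 2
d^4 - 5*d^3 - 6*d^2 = d^2*(d - 6)*(d + 1)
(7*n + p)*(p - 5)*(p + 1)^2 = 7*n*p^3 - 21*n*p^2 - 63*n*p - 35*n + p^4 - 3*p^3 - 9*p^2 - 5*p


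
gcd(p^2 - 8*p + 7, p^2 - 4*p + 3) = p - 1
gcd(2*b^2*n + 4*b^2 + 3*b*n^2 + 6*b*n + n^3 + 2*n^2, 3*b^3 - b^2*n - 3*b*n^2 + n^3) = b + n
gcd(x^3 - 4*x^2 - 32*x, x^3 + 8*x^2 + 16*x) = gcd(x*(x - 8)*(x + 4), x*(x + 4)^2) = x^2 + 4*x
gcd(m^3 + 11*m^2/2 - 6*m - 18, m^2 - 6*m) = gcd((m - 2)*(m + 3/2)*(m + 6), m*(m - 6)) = 1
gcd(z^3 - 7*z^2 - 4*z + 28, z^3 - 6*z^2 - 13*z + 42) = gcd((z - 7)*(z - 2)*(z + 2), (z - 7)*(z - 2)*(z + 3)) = z^2 - 9*z + 14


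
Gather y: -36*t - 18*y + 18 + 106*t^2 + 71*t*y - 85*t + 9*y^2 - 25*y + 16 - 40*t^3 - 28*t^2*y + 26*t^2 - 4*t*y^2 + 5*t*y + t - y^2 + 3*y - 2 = -40*t^3 + 132*t^2 - 120*t + y^2*(8 - 4*t) + y*(-28*t^2 + 76*t - 40) + 32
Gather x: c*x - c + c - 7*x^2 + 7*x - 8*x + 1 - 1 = -7*x^2 + x*(c - 1)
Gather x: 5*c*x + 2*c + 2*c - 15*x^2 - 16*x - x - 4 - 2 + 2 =4*c - 15*x^2 + x*(5*c - 17) - 4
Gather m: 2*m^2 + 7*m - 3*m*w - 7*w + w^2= 2*m^2 + m*(7 - 3*w) + w^2 - 7*w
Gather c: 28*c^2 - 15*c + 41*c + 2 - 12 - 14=28*c^2 + 26*c - 24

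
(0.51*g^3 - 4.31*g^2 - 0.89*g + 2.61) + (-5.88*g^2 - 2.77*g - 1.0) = 0.51*g^3 - 10.19*g^2 - 3.66*g + 1.61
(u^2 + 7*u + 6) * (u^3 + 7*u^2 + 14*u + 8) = u^5 + 14*u^4 + 69*u^3 + 148*u^2 + 140*u + 48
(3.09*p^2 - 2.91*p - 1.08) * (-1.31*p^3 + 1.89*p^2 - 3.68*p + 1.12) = -4.0479*p^5 + 9.6522*p^4 - 15.4563*p^3 + 12.1284*p^2 + 0.7152*p - 1.2096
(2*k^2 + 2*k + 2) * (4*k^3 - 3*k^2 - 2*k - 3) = 8*k^5 + 2*k^4 - 2*k^3 - 16*k^2 - 10*k - 6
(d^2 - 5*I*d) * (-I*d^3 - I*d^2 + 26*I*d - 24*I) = -I*d^5 - 5*d^4 - I*d^4 - 5*d^3 + 26*I*d^3 + 130*d^2 - 24*I*d^2 - 120*d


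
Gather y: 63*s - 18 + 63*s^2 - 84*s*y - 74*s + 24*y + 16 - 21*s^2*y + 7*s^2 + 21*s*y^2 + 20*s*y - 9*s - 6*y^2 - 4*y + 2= 70*s^2 - 20*s + y^2*(21*s - 6) + y*(-21*s^2 - 64*s + 20)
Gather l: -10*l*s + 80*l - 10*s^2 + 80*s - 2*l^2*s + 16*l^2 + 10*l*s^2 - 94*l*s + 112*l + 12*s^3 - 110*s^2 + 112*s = l^2*(16 - 2*s) + l*(10*s^2 - 104*s + 192) + 12*s^3 - 120*s^2 + 192*s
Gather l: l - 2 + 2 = l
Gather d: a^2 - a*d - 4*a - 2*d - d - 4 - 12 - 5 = a^2 - 4*a + d*(-a - 3) - 21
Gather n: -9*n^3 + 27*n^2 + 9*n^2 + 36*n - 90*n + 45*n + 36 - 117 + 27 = -9*n^3 + 36*n^2 - 9*n - 54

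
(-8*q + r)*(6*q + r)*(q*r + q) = -48*q^3*r - 48*q^3 - 2*q^2*r^2 - 2*q^2*r + q*r^3 + q*r^2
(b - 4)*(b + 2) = b^2 - 2*b - 8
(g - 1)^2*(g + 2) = g^3 - 3*g + 2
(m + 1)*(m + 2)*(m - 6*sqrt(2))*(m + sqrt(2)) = m^4 - 5*sqrt(2)*m^3 + 3*m^3 - 15*sqrt(2)*m^2 - 10*m^2 - 36*m - 10*sqrt(2)*m - 24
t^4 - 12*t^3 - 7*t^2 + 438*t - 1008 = (t - 8)*(t - 7)*(t - 3)*(t + 6)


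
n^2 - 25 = (n - 5)*(n + 5)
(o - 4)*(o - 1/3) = o^2 - 13*o/3 + 4/3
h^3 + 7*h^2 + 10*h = h*(h + 2)*(h + 5)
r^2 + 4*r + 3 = (r + 1)*(r + 3)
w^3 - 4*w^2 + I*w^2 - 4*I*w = w*(w - 4)*(w + I)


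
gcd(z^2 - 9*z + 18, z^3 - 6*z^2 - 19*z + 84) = z - 3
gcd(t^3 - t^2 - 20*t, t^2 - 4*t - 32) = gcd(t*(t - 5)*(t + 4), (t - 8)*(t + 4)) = t + 4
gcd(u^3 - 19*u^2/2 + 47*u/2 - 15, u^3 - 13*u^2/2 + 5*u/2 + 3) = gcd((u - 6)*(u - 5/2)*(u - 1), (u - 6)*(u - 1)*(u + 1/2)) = u^2 - 7*u + 6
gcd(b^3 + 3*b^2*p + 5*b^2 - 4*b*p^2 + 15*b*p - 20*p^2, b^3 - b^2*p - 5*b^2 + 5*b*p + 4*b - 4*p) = -b + p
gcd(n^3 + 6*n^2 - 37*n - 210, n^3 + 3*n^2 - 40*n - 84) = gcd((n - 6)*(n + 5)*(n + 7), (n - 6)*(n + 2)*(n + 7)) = n^2 + n - 42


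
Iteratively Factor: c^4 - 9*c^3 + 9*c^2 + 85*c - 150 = (c - 5)*(c^3 - 4*c^2 - 11*c + 30) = (c - 5)*(c + 3)*(c^2 - 7*c + 10) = (c - 5)^2*(c + 3)*(c - 2)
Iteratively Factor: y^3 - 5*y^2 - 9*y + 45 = (y + 3)*(y^2 - 8*y + 15) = (y - 3)*(y + 3)*(y - 5)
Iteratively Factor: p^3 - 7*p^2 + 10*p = (p - 2)*(p^2 - 5*p) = p*(p - 2)*(p - 5)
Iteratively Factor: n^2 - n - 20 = (n + 4)*(n - 5)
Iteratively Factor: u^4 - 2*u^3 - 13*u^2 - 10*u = (u)*(u^3 - 2*u^2 - 13*u - 10) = u*(u + 2)*(u^2 - 4*u - 5) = u*(u + 1)*(u + 2)*(u - 5)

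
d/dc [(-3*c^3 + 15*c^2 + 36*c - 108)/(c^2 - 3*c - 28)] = 3*(-c^4 + 6*c^3 + 57*c^2 - 208*c - 444)/(c^4 - 6*c^3 - 47*c^2 + 168*c + 784)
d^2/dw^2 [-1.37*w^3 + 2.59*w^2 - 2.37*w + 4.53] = 5.18 - 8.22*w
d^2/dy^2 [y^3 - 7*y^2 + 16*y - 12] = 6*y - 14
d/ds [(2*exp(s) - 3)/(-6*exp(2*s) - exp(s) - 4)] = ((2*exp(s) - 3)*(12*exp(s) + 1) - 12*exp(2*s) - 2*exp(s) - 8)*exp(s)/(6*exp(2*s) + exp(s) + 4)^2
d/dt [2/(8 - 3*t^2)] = 12*t/(3*t^2 - 8)^2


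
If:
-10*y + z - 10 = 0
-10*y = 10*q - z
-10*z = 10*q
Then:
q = 1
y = -11/10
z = -1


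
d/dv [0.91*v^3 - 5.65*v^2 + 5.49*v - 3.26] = 2.73*v^2 - 11.3*v + 5.49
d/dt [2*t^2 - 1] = 4*t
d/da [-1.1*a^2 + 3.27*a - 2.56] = 3.27 - 2.2*a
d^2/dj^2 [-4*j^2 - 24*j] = -8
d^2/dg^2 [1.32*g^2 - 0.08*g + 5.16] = 2.64000000000000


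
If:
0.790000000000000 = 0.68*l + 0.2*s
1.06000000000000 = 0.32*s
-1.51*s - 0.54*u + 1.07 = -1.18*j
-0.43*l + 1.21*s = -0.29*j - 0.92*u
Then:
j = 1.20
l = 0.19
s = 3.31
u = -4.65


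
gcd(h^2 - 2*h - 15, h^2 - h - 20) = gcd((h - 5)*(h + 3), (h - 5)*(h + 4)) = h - 5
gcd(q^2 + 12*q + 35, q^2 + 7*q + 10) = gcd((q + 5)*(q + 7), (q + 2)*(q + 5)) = q + 5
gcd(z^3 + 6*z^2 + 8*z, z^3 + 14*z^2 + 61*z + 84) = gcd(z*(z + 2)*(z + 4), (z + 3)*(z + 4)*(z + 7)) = z + 4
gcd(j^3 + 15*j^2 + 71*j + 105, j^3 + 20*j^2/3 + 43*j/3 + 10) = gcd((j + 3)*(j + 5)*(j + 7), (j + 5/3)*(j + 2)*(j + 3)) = j + 3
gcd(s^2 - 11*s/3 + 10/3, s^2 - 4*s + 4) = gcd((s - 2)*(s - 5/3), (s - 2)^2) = s - 2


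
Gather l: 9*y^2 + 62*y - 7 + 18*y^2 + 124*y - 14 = 27*y^2 + 186*y - 21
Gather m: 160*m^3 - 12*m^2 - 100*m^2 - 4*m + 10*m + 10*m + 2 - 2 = 160*m^3 - 112*m^2 + 16*m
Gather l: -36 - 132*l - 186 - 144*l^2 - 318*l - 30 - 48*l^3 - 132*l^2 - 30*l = -48*l^3 - 276*l^2 - 480*l - 252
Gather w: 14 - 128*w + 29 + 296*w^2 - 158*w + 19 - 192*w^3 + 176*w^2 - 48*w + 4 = -192*w^3 + 472*w^2 - 334*w + 66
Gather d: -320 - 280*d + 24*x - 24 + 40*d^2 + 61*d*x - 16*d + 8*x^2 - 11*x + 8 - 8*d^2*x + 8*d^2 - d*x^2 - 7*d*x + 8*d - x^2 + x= d^2*(48 - 8*x) + d*(-x^2 + 54*x - 288) + 7*x^2 + 14*x - 336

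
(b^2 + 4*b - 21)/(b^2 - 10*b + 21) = (b + 7)/(b - 7)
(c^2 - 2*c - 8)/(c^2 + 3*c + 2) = (c - 4)/(c + 1)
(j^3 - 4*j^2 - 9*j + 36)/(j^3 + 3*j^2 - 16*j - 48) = (j - 3)/(j + 4)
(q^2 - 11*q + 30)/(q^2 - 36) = (q - 5)/(q + 6)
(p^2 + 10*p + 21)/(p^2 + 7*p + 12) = (p + 7)/(p + 4)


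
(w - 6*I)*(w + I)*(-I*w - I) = -I*w^3 - 5*w^2 - I*w^2 - 5*w - 6*I*w - 6*I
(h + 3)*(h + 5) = h^2 + 8*h + 15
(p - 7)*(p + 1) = p^2 - 6*p - 7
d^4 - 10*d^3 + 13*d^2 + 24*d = d*(d - 8)*(d - 3)*(d + 1)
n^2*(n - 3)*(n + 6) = n^4 + 3*n^3 - 18*n^2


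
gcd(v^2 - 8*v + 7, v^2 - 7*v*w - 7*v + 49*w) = v - 7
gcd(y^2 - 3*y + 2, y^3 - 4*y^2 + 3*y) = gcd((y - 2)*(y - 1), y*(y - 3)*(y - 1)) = y - 1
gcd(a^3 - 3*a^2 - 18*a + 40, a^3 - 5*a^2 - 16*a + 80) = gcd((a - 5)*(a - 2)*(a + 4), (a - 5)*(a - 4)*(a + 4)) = a^2 - a - 20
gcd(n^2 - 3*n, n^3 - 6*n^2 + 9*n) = n^2 - 3*n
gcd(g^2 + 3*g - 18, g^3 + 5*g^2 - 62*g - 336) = g + 6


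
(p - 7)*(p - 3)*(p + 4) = p^3 - 6*p^2 - 19*p + 84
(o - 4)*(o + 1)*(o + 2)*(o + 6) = o^4 + 5*o^3 - 16*o^2 - 68*o - 48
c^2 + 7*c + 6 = (c + 1)*(c + 6)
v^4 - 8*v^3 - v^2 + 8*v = v*(v - 8)*(v - 1)*(v + 1)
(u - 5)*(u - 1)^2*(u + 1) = u^4 - 6*u^3 + 4*u^2 + 6*u - 5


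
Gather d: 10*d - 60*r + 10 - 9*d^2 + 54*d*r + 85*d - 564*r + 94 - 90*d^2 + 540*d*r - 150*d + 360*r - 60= -99*d^2 + d*(594*r - 55) - 264*r + 44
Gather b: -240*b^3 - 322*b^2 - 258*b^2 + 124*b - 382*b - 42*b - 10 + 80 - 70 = -240*b^3 - 580*b^2 - 300*b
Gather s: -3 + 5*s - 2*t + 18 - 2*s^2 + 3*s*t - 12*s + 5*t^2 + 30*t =-2*s^2 + s*(3*t - 7) + 5*t^2 + 28*t + 15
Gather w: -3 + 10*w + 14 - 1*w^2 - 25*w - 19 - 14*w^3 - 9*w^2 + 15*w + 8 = -14*w^3 - 10*w^2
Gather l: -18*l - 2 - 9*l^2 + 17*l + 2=-9*l^2 - l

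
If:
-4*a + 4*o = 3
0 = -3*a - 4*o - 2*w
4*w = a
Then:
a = -2/5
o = 7/20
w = -1/10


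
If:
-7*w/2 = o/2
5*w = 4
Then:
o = -28/5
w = 4/5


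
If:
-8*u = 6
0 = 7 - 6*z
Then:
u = -3/4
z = 7/6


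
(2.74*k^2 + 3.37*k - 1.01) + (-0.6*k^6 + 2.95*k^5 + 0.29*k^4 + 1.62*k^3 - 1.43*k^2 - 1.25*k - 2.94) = -0.6*k^6 + 2.95*k^5 + 0.29*k^4 + 1.62*k^3 + 1.31*k^2 + 2.12*k - 3.95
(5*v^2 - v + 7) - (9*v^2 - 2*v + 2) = -4*v^2 + v + 5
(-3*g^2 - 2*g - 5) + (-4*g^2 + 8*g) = -7*g^2 + 6*g - 5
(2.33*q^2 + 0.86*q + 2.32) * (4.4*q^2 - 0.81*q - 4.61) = 10.252*q^4 + 1.8967*q^3 - 1.2299*q^2 - 5.8438*q - 10.6952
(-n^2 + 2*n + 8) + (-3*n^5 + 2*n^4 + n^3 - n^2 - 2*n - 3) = -3*n^5 + 2*n^4 + n^3 - 2*n^2 + 5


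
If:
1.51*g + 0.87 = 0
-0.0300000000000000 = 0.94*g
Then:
No Solution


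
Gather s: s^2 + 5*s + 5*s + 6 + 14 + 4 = s^2 + 10*s + 24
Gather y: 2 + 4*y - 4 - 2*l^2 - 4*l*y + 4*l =-2*l^2 + 4*l + y*(4 - 4*l) - 2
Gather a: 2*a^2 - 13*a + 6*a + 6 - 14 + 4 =2*a^2 - 7*a - 4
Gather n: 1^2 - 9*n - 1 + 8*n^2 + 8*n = 8*n^2 - n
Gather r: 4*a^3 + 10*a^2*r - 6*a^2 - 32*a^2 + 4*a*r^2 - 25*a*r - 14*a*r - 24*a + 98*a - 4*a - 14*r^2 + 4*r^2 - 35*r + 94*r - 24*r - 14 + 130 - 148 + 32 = 4*a^3 - 38*a^2 + 70*a + r^2*(4*a - 10) + r*(10*a^2 - 39*a + 35)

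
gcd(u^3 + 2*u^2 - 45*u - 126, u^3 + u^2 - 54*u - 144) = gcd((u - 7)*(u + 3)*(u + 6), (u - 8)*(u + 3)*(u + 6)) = u^2 + 9*u + 18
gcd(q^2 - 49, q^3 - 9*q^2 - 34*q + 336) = q - 7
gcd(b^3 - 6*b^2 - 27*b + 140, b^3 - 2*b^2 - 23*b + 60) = b^2 + b - 20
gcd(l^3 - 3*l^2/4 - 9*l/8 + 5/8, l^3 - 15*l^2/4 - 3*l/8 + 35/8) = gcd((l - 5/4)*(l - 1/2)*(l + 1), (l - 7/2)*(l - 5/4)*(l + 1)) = l^2 - l/4 - 5/4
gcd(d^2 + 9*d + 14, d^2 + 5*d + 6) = d + 2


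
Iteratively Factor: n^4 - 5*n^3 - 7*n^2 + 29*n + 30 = (n - 3)*(n^3 - 2*n^2 - 13*n - 10) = (n - 5)*(n - 3)*(n^2 + 3*n + 2) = (n - 5)*(n - 3)*(n + 1)*(n + 2)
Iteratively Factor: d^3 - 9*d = (d + 3)*(d^2 - 3*d) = d*(d + 3)*(d - 3)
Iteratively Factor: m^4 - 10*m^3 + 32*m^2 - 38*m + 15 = (m - 3)*(m^3 - 7*m^2 + 11*m - 5) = (m - 5)*(m - 3)*(m^2 - 2*m + 1) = (m - 5)*(m - 3)*(m - 1)*(m - 1)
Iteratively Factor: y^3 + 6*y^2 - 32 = (y - 2)*(y^2 + 8*y + 16) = (y - 2)*(y + 4)*(y + 4)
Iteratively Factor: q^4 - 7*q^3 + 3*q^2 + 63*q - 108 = (q - 3)*(q^3 - 4*q^2 - 9*q + 36) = (q - 3)*(q + 3)*(q^2 - 7*q + 12) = (q - 4)*(q - 3)*(q + 3)*(q - 3)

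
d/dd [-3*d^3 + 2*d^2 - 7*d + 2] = -9*d^2 + 4*d - 7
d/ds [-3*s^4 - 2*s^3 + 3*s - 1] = -12*s^3 - 6*s^2 + 3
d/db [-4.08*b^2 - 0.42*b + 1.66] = -8.16*b - 0.42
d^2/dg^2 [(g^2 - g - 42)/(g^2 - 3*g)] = 4*(g^3 - 63*g^2 + 189*g - 189)/(g^3*(g^3 - 9*g^2 + 27*g - 27))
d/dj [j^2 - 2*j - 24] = 2*j - 2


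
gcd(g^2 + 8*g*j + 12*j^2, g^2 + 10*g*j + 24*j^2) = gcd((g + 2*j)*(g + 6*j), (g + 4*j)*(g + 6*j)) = g + 6*j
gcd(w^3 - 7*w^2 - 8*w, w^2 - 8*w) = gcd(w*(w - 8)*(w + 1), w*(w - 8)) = w^2 - 8*w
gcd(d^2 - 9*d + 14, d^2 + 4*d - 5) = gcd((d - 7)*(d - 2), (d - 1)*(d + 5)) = 1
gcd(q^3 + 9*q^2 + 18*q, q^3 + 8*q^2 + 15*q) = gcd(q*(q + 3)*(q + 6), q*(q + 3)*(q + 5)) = q^2 + 3*q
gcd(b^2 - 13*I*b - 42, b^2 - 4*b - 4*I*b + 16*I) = 1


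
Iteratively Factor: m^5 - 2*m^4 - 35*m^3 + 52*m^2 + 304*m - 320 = (m - 4)*(m^4 + 2*m^3 - 27*m^2 - 56*m + 80) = (m - 4)*(m + 4)*(m^3 - 2*m^2 - 19*m + 20) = (m - 4)*(m - 1)*(m + 4)*(m^2 - m - 20) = (m - 5)*(m - 4)*(m - 1)*(m + 4)*(m + 4)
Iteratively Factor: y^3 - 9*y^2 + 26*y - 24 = (y - 2)*(y^2 - 7*y + 12) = (y - 4)*(y - 2)*(y - 3)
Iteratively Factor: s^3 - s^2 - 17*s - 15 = (s + 3)*(s^2 - 4*s - 5) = (s - 5)*(s + 3)*(s + 1)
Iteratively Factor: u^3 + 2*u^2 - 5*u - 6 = (u + 1)*(u^2 + u - 6) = (u - 2)*(u + 1)*(u + 3)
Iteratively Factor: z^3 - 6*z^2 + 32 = (z - 4)*(z^2 - 2*z - 8) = (z - 4)*(z + 2)*(z - 4)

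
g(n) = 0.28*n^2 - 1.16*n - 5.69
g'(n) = 0.56*n - 1.16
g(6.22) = -2.07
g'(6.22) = 2.32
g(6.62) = -1.10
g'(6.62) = 2.55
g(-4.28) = 4.40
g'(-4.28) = -3.56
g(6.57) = -1.23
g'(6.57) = 2.52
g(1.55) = -6.82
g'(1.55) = -0.29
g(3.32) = -6.45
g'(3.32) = 0.70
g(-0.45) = -5.11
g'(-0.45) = -1.41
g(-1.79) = -2.72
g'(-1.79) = -2.16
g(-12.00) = 48.55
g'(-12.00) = -7.88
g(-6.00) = 11.35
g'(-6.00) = -4.52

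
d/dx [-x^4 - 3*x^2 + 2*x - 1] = -4*x^3 - 6*x + 2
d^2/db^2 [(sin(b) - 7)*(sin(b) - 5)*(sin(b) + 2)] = -9*sin(b)^3 + 40*sin(b)^2 - 5*sin(b) - 20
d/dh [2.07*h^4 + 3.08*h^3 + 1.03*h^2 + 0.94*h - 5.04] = 8.28*h^3 + 9.24*h^2 + 2.06*h + 0.94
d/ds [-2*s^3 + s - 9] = 1 - 6*s^2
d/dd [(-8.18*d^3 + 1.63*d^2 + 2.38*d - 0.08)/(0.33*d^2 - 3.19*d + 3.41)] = (-2.6994*d^4 + 52.1884*d^3 - 89.6665*d^2 + 11.1694*d + 7.8606)/(0.1089*d^4 - 2.1054*d^3 + 12.4267*d^2 - 21.7558*d + 11.6281)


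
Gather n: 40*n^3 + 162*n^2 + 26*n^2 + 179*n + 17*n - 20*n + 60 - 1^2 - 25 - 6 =40*n^3 + 188*n^2 + 176*n + 28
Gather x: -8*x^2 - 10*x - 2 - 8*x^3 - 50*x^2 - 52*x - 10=-8*x^3 - 58*x^2 - 62*x - 12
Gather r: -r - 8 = -r - 8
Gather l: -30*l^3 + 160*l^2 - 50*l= -30*l^3 + 160*l^2 - 50*l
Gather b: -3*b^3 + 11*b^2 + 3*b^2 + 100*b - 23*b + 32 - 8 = -3*b^3 + 14*b^2 + 77*b + 24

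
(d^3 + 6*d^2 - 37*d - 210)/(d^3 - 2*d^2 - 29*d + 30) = (d + 7)/(d - 1)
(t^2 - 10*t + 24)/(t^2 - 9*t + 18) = (t - 4)/(t - 3)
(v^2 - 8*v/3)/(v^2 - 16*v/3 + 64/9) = 3*v/(3*v - 8)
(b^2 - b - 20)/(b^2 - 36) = (b^2 - b - 20)/(b^2 - 36)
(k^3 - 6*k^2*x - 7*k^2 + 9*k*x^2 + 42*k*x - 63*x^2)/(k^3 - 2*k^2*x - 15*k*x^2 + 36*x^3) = (k - 7)/(k + 4*x)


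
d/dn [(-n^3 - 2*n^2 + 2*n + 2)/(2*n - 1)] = (-4*n^3 - n^2 + 4*n - 6)/(4*n^2 - 4*n + 1)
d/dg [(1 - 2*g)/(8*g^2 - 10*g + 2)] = (8*g^2 - 8*g + 3)/(2*(16*g^4 - 40*g^3 + 33*g^2 - 10*g + 1))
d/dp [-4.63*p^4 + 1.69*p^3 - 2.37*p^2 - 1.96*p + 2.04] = -18.52*p^3 + 5.07*p^2 - 4.74*p - 1.96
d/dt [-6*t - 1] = -6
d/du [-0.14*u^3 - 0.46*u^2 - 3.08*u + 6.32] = -0.42*u^2 - 0.92*u - 3.08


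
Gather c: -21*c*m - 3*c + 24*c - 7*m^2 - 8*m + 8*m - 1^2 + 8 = c*(21 - 21*m) - 7*m^2 + 7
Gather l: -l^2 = -l^2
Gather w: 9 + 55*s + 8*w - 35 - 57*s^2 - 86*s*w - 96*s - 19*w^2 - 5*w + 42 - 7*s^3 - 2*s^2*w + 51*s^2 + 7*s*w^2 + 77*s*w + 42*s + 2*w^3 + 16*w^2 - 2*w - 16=-7*s^3 - 6*s^2 + s + 2*w^3 + w^2*(7*s - 3) + w*(-2*s^2 - 9*s + 1)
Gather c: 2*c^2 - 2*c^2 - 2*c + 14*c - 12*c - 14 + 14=0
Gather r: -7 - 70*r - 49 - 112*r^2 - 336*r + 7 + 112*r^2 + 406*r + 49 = 0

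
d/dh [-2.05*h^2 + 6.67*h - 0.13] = 6.67 - 4.1*h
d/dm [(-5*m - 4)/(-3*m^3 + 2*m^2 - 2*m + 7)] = (-30*m^3 - 26*m^2 + 16*m - 43)/(9*m^6 - 12*m^5 + 16*m^4 - 50*m^3 + 32*m^2 - 28*m + 49)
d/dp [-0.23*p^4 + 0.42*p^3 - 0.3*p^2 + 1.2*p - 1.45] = -0.92*p^3 + 1.26*p^2 - 0.6*p + 1.2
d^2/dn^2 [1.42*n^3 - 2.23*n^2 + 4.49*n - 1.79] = 8.52*n - 4.46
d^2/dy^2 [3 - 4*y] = 0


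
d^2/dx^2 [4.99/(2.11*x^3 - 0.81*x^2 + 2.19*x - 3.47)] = ((8.0838 - 63.1734*x)*(2.11*x^3 - 0.81*x^2 + 2.19*x - 3.47) + 4.99*(6.33*x^2 - 1.62*x + 2.19)*(12.66*x^2 - 3.24*x + 4.38))/(2.11*x^3 - 0.81*x^2 + 2.19*x - 3.47)^3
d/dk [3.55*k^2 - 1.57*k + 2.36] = 7.1*k - 1.57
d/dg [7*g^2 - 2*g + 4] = 14*g - 2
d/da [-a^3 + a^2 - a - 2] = -3*a^2 + 2*a - 1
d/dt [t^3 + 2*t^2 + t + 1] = 3*t^2 + 4*t + 1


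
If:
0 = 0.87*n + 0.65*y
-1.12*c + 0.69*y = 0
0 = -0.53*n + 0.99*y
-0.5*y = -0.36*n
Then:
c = 0.00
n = 0.00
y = 0.00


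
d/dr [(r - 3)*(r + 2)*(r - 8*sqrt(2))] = 3*r^2 - 16*sqrt(2)*r - 2*r - 6 + 8*sqrt(2)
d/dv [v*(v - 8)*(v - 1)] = 3*v^2 - 18*v + 8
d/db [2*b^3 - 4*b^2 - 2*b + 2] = 6*b^2 - 8*b - 2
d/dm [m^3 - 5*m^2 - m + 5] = 3*m^2 - 10*m - 1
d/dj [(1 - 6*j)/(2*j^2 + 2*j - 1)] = 4*(3*j^2 - j + 1)/(4*j^4 + 8*j^3 - 4*j + 1)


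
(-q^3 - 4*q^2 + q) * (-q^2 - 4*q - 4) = q^5 + 8*q^4 + 19*q^3 + 12*q^2 - 4*q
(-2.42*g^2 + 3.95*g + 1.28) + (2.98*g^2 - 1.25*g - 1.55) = 0.56*g^2 + 2.7*g - 0.27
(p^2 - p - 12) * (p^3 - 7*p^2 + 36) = p^5 - 8*p^4 - 5*p^3 + 120*p^2 - 36*p - 432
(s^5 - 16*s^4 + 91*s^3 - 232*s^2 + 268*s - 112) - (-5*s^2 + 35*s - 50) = s^5 - 16*s^4 + 91*s^3 - 227*s^2 + 233*s - 62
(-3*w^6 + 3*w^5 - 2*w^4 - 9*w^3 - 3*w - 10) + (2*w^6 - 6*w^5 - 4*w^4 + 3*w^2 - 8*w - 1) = -w^6 - 3*w^5 - 6*w^4 - 9*w^3 + 3*w^2 - 11*w - 11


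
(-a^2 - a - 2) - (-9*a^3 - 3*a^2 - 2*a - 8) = 9*a^3 + 2*a^2 + a + 6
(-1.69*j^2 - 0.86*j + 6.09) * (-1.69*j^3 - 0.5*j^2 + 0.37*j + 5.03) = 2.8561*j^5 + 2.2984*j^4 - 10.4874*j^3 - 11.8639*j^2 - 2.0725*j + 30.6327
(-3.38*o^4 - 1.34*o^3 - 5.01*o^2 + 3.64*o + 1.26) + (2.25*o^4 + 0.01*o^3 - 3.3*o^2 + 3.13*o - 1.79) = -1.13*o^4 - 1.33*o^3 - 8.31*o^2 + 6.77*o - 0.53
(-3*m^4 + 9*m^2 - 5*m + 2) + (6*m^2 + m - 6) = -3*m^4 + 15*m^2 - 4*m - 4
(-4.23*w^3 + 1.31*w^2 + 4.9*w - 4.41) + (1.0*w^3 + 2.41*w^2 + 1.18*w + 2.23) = -3.23*w^3 + 3.72*w^2 + 6.08*w - 2.18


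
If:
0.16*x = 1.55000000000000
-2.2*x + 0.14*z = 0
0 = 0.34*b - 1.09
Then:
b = 3.21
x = 9.69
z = 152.23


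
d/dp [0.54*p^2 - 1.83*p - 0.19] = 1.08*p - 1.83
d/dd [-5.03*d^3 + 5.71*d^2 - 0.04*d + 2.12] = -15.09*d^2 + 11.42*d - 0.04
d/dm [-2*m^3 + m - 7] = 1 - 6*m^2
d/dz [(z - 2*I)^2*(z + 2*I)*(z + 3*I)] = 4*z^3 + 3*I*z^2 + 20*z + 4*I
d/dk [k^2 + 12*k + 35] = 2*k + 12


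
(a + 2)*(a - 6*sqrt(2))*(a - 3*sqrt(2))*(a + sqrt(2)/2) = a^4 - 17*sqrt(2)*a^3/2 + 2*a^3 - 17*sqrt(2)*a^2 + 27*a^2 + 18*sqrt(2)*a + 54*a + 36*sqrt(2)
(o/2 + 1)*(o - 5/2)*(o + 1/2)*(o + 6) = o^4/2 + 3*o^3 - 21*o^2/8 - 17*o - 15/2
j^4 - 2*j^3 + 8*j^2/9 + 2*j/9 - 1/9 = (j - 1)^2*(j - 1/3)*(j + 1/3)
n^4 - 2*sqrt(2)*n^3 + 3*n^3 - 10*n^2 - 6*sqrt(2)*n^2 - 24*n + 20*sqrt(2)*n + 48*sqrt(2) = (n - 3)*(n + 2)*(n + 4)*(n - 2*sqrt(2))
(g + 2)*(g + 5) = g^2 + 7*g + 10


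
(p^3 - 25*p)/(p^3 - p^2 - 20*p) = (p + 5)/(p + 4)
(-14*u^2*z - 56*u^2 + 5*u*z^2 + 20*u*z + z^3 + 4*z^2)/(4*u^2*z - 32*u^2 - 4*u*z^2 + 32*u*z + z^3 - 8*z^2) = (7*u*z + 28*u + z^2 + 4*z)/(-2*u*z + 16*u + z^2 - 8*z)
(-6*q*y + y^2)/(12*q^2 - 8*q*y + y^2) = y/(-2*q + y)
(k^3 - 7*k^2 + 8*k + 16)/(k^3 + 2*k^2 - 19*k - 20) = (k - 4)/(k + 5)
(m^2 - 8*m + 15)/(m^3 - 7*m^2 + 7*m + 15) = 1/(m + 1)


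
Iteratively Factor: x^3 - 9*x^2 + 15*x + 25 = (x - 5)*(x^2 - 4*x - 5) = (x - 5)*(x + 1)*(x - 5)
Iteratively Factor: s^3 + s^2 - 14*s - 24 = (s + 3)*(s^2 - 2*s - 8) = (s - 4)*(s + 3)*(s + 2)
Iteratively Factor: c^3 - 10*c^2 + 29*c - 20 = (c - 5)*(c^2 - 5*c + 4) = (c - 5)*(c - 4)*(c - 1)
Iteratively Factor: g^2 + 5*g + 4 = (g + 4)*(g + 1)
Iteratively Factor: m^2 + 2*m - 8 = (m + 4)*(m - 2)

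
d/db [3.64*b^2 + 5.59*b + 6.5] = 7.28*b + 5.59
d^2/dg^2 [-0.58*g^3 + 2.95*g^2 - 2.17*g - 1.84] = 5.9 - 3.48*g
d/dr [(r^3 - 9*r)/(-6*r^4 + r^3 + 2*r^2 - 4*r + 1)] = (6*r^6 - 160*r^4 + 10*r^3 + 21*r^2 - 9)/(36*r^8 - 12*r^7 - 23*r^6 + 52*r^5 - 16*r^4 - 14*r^3 + 20*r^2 - 8*r + 1)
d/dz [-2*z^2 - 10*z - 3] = -4*z - 10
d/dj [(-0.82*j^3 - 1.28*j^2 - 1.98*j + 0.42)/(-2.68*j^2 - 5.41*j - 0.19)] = (2.1976*j^4 + 8.8724*j^3 + 2.0858*j^2 + 2.7376*j + 2.6484)/(7.1824*j^4 + 28.9976*j^3 + 30.2865*j^2 + 2.0558*j + 0.0361)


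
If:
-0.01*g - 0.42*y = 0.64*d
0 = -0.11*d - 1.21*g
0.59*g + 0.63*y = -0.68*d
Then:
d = 0.00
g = 0.00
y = 0.00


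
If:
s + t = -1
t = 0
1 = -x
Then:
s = -1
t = 0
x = -1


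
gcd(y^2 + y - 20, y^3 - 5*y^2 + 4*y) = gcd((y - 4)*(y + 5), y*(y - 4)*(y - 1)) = y - 4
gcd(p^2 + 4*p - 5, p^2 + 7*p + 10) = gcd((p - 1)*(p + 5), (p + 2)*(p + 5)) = p + 5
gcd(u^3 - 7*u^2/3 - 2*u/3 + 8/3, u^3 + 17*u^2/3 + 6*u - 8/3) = 1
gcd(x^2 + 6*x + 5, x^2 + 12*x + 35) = x + 5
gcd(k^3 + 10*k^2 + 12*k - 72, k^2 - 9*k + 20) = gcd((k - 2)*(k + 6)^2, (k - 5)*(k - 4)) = 1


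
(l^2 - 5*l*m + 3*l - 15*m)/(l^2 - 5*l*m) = (l + 3)/l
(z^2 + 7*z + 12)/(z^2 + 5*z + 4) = (z + 3)/(z + 1)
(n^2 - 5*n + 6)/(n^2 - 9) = (n - 2)/(n + 3)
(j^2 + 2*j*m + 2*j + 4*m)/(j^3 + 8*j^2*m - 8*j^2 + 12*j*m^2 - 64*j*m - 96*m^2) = (j + 2)/(j^2 + 6*j*m - 8*j - 48*m)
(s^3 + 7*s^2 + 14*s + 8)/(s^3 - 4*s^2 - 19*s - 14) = (s + 4)/(s - 7)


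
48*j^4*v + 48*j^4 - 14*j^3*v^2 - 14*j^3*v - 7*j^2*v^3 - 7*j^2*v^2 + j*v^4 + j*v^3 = (-8*j + v)*(-2*j + v)*(3*j + v)*(j*v + j)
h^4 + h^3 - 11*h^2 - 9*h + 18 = (h - 3)*(h - 1)*(h + 2)*(h + 3)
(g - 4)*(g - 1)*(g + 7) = g^3 + 2*g^2 - 31*g + 28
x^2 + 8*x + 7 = (x + 1)*(x + 7)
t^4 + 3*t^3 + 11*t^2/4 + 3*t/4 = t*(t + 1/2)*(t + 1)*(t + 3/2)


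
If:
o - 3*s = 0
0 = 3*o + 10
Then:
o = -10/3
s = -10/9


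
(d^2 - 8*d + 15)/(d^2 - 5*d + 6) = (d - 5)/(d - 2)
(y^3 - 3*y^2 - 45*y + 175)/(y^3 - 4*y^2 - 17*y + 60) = (y^2 + 2*y - 35)/(y^2 + y - 12)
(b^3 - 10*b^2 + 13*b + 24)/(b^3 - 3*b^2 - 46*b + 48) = (b^2 - 2*b - 3)/(b^2 + 5*b - 6)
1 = 1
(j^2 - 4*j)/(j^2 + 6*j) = (j - 4)/(j + 6)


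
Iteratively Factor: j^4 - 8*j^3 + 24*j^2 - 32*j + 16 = (j - 2)*(j^3 - 6*j^2 + 12*j - 8) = (j - 2)^2*(j^2 - 4*j + 4) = (j - 2)^3*(j - 2)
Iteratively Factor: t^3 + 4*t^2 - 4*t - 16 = (t + 2)*(t^2 + 2*t - 8) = (t - 2)*(t + 2)*(t + 4)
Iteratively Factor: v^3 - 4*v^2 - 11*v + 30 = (v - 5)*(v^2 + v - 6) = (v - 5)*(v - 2)*(v + 3)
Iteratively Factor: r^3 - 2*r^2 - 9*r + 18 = (r - 3)*(r^2 + r - 6) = (r - 3)*(r + 3)*(r - 2)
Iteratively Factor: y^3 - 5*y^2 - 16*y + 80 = (y + 4)*(y^2 - 9*y + 20) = (y - 5)*(y + 4)*(y - 4)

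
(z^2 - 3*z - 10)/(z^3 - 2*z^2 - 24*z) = (-z^2 + 3*z + 10)/(z*(-z^2 + 2*z + 24))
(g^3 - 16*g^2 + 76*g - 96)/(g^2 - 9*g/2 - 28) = 2*(g^2 - 8*g + 12)/(2*g + 7)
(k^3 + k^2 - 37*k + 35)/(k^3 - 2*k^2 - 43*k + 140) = (k - 1)/(k - 4)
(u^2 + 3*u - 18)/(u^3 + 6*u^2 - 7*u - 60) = (u + 6)/(u^2 + 9*u + 20)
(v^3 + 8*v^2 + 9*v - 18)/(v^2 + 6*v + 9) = (v^2 + 5*v - 6)/(v + 3)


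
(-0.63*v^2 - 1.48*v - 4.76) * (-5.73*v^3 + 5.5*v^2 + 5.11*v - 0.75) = 3.6099*v^5 + 5.0154*v^4 + 15.9155*v^3 - 33.2703*v^2 - 23.2136*v + 3.57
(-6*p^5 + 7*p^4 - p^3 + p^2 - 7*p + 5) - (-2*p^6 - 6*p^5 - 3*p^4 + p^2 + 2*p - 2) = 2*p^6 + 10*p^4 - p^3 - 9*p + 7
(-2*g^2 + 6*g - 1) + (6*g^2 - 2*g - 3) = 4*g^2 + 4*g - 4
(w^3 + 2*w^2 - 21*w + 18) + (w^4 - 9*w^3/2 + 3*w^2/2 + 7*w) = w^4 - 7*w^3/2 + 7*w^2/2 - 14*w + 18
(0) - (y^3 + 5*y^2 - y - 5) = -y^3 - 5*y^2 + y + 5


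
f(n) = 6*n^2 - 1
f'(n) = 12*n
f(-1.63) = 14.94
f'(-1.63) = -19.56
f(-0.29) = -0.50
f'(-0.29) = -3.48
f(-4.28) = 108.91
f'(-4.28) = -51.36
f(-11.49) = 791.12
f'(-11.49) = -137.88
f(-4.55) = 123.22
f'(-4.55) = -54.60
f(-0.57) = 0.95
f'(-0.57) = -6.84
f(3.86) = 88.40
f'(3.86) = 46.32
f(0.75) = 2.38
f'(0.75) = 9.00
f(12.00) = 863.00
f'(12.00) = 144.00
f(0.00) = -1.00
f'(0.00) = 0.00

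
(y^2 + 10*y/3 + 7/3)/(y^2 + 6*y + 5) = (y + 7/3)/(y + 5)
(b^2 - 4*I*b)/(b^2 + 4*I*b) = (b - 4*I)/(b + 4*I)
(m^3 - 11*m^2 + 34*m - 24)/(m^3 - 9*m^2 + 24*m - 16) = (m - 6)/(m - 4)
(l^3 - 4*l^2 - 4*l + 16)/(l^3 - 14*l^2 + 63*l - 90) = (l^3 - 4*l^2 - 4*l + 16)/(l^3 - 14*l^2 + 63*l - 90)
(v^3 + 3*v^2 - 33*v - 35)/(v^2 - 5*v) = v + 8 + 7/v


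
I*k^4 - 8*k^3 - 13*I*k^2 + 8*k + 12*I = (k - 1)*(k + 2*I)*(k + 6*I)*(I*k + I)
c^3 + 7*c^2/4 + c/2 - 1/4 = (c - 1/4)*(c + 1)^2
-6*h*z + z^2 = z*(-6*h + z)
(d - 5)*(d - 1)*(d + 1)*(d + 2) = d^4 - 3*d^3 - 11*d^2 + 3*d + 10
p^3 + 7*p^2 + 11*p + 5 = (p + 1)^2*(p + 5)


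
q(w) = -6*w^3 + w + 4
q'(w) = 1 - 18*w^2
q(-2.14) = 60.66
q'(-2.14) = -81.43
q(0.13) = 4.12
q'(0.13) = 0.70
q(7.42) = -2439.69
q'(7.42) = -990.02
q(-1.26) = 14.74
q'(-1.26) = -27.58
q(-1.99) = 49.29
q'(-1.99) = -70.28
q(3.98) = -370.29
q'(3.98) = -284.13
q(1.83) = -30.94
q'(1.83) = -59.28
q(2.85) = -132.04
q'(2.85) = -145.20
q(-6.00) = 1294.00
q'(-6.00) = -647.00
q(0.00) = 4.00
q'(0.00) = 1.00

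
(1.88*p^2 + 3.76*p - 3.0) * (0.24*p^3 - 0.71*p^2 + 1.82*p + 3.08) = 0.4512*p^5 - 0.4324*p^4 + 0.0320000000000005*p^3 + 14.7636*p^2 + 6.1208*p - 9.24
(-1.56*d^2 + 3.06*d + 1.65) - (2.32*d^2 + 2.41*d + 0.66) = -3.88*d^2 + 0.65*d + 0.99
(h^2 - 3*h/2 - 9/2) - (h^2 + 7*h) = -17*h/2 - 9/2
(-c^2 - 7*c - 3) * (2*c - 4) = -2*c^3 - 10*c^2 + 22*c + 12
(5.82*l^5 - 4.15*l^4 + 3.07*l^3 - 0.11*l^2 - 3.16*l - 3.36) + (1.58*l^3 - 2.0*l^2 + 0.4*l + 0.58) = 5.82*l^5 - 4.15*l^4 + 4.65*l^3 - 2.11*l^2 - 2.76*l - 2.78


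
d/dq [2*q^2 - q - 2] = 4*q - 1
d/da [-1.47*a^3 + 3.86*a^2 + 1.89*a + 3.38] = -4.41*a^2 + 7.72*a + 1.89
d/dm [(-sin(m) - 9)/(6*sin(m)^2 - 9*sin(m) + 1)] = (6*sin(m)^2 + 108*sin(m) - 82)*cos(m)/(6*sin(m)^2 - 9*sin(m) + 1)^2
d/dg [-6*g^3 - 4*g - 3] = -18*g^2 - 4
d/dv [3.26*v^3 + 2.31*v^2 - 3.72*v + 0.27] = 9.78*v^2 + 4.62*v - 3.72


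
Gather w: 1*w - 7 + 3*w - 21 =4*w - 28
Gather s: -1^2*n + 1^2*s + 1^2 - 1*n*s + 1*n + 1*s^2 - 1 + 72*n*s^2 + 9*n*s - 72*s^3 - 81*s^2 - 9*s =-72*s^3 + s^2*(72*n - 80) + s*(8*n - 8)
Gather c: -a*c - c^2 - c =-c^2 + c*(-a - 1)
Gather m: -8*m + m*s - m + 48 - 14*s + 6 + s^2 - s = m*(s - 9) + s^2 - 15*s + 54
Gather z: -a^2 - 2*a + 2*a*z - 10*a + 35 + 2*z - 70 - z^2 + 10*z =-a^2 - 12*a - z^2 + z*(2*a + 12) - 35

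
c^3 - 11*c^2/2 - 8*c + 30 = (c - 6)*(c - 2)*(c + 5/2)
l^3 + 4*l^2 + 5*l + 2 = (l + 1)^2*(l + 2)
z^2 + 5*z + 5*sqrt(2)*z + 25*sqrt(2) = (z + 5)*(z + 5*sqrt(2))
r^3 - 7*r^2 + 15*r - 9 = (r - 3)^2*(r - 1)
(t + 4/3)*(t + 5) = t^2 + 19*t/3 + 20/3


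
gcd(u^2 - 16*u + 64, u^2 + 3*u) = 1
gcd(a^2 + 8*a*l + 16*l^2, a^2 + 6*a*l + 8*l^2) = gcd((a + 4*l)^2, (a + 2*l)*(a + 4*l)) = a + 4*l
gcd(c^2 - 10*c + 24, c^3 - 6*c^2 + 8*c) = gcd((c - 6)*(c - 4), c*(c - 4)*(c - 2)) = c - 4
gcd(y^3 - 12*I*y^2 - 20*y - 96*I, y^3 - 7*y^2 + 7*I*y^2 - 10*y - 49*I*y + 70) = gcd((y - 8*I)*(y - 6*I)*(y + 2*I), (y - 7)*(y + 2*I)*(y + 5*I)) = y + 2*I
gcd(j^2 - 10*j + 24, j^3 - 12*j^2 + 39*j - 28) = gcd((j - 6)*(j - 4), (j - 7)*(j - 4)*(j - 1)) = j - 4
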